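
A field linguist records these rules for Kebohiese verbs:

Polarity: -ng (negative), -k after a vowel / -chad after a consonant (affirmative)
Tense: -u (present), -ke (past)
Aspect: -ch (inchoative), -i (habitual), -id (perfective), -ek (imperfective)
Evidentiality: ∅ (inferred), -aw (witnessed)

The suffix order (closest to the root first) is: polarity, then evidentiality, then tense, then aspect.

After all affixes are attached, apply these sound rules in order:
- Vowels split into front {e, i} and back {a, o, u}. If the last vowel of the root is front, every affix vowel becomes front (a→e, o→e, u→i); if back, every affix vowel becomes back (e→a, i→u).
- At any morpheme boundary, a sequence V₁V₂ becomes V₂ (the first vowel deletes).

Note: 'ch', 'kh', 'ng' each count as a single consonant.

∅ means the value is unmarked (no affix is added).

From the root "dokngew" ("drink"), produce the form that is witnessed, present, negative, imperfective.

dokngewngewek

Attach polarity negative -ng → dokngewng.
Attach evidentiality witnessed -aw → dokngewngaw.
Attach tense present -u → dokngewngawu.
Attach aspect imperfective -ek → dokngewngawuek.
Apply vowel harmony: dokngewngawuek → dokngewngewiek.
Apply vowel deletion: dokngewngewiek → dokngewngewek.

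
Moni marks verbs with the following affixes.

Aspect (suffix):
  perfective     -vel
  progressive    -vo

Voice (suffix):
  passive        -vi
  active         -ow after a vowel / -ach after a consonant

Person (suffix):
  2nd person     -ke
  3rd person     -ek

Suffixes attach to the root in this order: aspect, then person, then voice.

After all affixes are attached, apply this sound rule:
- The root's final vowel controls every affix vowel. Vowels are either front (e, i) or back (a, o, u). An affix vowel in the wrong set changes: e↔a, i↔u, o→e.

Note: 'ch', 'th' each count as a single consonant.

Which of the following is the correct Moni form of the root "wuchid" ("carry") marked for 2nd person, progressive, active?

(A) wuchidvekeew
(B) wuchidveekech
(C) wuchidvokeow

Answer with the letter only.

A

Attach aspect progressive -vo → wuchidvo.
Attach person 2nd person -ke → wuchidvoke.
Attach voice active -ow (after vowel 'e') → wuchidvokeow.
Apply vowel harmony: wuchidvokeow → wuchidvekeew.
So the correct form is wuchidvekeew, option (A).
(C) wuchidvokeow is wrong: it fails to apply the sound rule(s).
(B) wuchidveekech is wrong: it uses 3rd person instead of 2nd person for person.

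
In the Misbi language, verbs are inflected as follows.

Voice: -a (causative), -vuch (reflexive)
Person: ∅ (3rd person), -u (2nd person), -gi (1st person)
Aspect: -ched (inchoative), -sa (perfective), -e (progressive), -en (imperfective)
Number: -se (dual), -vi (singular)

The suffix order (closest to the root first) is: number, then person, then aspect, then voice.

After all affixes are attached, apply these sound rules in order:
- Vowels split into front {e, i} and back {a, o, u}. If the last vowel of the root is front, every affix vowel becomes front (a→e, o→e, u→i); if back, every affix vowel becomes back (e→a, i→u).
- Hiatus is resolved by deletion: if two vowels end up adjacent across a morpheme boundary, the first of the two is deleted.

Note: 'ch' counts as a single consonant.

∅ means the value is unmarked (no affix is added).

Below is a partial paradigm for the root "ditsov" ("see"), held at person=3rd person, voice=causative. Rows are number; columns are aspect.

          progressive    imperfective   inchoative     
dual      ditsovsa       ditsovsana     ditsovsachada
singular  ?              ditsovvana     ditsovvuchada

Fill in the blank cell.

ditsovva

Attach number singular -vi → ditsovvi.
person = 3rd person: zero marking, form stays ditsovvi.
Attach aspect progressive -e → ditsovvie.
Attach voice causative -a → ditsovviea.
Apply vowel harmony: ditsovviea → ditsovvuaa.
Apply vowel deletion: ditsovvuaa → ditsovva.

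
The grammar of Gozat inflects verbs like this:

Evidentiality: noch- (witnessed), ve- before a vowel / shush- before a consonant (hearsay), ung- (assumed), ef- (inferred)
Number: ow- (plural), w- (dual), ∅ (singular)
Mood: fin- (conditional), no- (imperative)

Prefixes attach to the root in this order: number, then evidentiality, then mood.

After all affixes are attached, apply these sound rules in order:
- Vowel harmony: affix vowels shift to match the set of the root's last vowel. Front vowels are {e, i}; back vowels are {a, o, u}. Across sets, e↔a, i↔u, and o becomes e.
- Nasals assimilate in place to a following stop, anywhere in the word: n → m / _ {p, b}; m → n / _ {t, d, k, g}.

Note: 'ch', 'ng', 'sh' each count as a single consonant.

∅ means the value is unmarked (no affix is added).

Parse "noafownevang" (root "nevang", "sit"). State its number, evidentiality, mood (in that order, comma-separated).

plural, inferred, imperative

Segment: no-ef-ow-nevang.
number: ow- → plural.
evidentiality: ef- → inferred.
mood: no- → imperative.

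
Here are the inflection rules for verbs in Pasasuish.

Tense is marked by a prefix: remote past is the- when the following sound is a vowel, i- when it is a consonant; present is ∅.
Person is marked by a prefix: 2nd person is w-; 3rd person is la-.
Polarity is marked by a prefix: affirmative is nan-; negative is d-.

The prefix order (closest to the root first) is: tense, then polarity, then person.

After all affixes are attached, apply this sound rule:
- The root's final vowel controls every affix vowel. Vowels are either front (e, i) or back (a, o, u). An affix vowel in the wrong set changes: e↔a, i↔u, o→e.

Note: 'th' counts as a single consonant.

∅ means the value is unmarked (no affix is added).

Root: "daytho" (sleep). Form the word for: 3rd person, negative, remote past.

Attach tense remote past i- (before consonant 'd') → idaytho.
Attach polarity negative d- → didaytho.
Attach person 3rd person la- → ladidaytho.
Apply vowel harmony: ladidaytho → ladudaytho.

ladudaytho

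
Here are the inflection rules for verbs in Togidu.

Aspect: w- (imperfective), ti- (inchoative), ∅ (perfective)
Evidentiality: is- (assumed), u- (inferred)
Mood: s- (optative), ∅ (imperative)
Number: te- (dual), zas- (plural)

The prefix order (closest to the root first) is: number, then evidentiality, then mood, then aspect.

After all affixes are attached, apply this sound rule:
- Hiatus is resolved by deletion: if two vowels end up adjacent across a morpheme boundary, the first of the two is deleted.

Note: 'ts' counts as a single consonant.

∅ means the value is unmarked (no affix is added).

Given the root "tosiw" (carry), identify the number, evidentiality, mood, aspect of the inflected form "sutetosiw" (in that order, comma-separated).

Segment: s-u-te-tosiw.
number: te- → dual.
evidentiality: u- → inferred.
mood: s- → optative.
aspect: ∅ → perfective.

dual, inferred, optative, perfective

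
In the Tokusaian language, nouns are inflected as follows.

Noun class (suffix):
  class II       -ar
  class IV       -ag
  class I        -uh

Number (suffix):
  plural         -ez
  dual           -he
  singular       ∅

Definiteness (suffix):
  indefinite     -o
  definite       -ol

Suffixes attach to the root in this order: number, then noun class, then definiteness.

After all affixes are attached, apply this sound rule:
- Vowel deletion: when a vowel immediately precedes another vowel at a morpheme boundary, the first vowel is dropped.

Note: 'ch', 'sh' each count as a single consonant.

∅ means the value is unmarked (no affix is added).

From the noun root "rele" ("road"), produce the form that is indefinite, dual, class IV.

Attach number dual -he → relehe.
Attach noun class class IV -ag → releheag.
Attach definiteness indefinite -o → releheago.
Apply vowel deletion: releheago → relehago.

relehago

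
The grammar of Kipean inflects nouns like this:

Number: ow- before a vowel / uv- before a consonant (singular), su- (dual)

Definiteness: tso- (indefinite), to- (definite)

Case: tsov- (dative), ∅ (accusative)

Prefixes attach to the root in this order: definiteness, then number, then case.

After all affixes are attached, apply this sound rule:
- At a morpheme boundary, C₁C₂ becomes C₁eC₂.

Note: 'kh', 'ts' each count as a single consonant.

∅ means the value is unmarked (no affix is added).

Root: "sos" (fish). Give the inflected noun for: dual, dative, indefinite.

Attach definiteness indefinite tso- → tsosos.
Attach number dual su- → sutsosos.
Attach case dative tsov- → tsovsutsosos.
Apply epenthesis: tsovsutsosos → tsovesutsosos.

tsovesutsosos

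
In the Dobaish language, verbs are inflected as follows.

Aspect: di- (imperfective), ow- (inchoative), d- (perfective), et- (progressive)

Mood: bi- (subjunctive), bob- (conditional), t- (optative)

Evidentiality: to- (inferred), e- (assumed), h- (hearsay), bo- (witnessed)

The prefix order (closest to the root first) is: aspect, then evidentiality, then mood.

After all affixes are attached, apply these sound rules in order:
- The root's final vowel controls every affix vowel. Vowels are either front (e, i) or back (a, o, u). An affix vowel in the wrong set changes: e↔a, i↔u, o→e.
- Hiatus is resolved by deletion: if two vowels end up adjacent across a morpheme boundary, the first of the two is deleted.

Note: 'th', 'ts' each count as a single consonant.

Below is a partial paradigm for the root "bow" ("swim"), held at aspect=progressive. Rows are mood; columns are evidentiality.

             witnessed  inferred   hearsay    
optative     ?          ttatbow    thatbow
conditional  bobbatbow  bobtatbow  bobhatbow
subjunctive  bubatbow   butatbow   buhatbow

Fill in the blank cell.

Attach aspect progressive et- → etbow.
Attach evidentiality witnessed bo- → boetbow.
Attach mood optative t- → tboetbow.
Apply vowel harmony: tboetbow → tboatbow.
Apply vowel deletion: tboatbow → tbatbow.

tbatbow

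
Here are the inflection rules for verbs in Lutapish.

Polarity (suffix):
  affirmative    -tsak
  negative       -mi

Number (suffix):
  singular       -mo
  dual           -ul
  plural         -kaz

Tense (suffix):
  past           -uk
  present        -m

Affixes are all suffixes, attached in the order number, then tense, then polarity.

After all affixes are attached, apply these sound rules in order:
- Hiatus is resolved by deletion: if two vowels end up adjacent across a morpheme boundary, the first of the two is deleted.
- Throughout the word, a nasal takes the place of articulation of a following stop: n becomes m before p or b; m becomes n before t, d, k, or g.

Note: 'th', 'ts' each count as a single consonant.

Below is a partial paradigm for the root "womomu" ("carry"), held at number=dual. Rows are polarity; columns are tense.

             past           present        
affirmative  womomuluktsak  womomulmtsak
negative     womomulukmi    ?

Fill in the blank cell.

Attach number dual -ul → womomuul.
Attach tense present -m → womomuulm.
Attach polarity negative -mi → womomuulmmi.
Apply vowel deletion: womomuulmmi → womomulmmi.
Nasal assimilation: no change.

womomulmmi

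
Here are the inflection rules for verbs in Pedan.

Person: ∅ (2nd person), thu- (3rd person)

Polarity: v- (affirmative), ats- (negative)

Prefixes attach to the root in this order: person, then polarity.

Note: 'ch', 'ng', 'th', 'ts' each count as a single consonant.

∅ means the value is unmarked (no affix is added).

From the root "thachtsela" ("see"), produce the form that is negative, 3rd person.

atsthuthachtsela

Attach person 3rd person thu- → thuthachtsela.
Attach polarity negative ats- → atsthuthachtsela.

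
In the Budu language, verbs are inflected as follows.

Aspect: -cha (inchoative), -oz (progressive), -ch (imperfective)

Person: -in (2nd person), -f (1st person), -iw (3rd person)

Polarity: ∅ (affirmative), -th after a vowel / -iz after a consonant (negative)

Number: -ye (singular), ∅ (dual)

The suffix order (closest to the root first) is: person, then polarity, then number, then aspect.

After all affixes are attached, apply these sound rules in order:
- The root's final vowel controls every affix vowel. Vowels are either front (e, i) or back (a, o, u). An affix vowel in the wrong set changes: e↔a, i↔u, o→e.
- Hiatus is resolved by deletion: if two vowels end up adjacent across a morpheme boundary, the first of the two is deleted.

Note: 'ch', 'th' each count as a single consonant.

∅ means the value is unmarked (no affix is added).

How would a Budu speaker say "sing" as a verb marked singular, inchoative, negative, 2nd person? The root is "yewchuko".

yewchukunuzyacha

Attach person 2nd person -in → yewchukoin.
Attach polarity negative -iz (after consonant 'n') → yewchukoiniz.
Attach number singular -ye → yewchukoinizye.
Attach aspect inchoative -cha → yewchukoinizyecha.
Apply vowel harmony: yewchukoinizyecha → yewchukounuzyacha.
Apply vowel deletion: yewchukounuzyacha → yewchukunuzyacha.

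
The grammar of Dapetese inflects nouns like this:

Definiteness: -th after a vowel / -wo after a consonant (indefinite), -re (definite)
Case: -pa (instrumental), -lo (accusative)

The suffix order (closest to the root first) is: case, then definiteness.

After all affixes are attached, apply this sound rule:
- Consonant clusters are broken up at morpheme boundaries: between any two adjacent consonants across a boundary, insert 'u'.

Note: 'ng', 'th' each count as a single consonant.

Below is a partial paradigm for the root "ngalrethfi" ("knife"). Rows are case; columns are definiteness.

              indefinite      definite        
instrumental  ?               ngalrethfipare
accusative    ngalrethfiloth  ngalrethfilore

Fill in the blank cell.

ngalrethfipath

Attach case instrumental -pa → ngalrethfipa.
Attach definiteness indefinite -th (after vowel 'a') → ngalrethfipath.
Epenthesis: no change.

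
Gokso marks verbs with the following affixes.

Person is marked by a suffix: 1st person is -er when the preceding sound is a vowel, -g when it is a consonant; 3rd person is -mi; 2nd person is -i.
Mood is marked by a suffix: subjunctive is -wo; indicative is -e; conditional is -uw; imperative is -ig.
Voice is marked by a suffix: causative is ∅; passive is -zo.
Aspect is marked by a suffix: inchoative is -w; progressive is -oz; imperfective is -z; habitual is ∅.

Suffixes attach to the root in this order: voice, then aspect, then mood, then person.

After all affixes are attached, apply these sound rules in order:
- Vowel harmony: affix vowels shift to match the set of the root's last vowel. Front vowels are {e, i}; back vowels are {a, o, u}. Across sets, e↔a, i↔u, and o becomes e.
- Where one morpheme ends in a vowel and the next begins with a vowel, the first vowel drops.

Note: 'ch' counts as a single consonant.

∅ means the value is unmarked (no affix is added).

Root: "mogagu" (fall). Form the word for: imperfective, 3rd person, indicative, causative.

mogaguzamu

voice = causative: zero marking, form stays mogagu.
Attach aspect imperfective -z → mogaguz.
Attach mood indicative -e → mogaguze.
Attach person 3rd person -mi → mogaguzemi.
Apply vowel harmony: mogaguzemi → mogaguzamu.
Vowel deletion: no change.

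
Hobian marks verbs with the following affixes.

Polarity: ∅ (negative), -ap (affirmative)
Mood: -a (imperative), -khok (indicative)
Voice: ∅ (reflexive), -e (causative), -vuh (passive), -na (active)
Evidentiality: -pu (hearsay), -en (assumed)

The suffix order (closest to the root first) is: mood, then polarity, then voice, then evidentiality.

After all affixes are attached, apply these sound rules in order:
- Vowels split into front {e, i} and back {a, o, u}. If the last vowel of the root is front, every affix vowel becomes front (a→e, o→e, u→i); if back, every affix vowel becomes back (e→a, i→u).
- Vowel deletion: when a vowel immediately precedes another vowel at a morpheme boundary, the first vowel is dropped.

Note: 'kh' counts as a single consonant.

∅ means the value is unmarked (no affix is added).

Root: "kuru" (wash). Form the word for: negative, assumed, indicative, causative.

kurukhokan

Attach mood indicative -khok → kurukhok.
polarity = negative: zero marking, form stays kurukhok.
Attach voice causative -e → kurukhoke.
Attach evidentiality assumed -en → kurukhokeen.
Apply vowel harmony: kurukhokeen → kurukhokaan.
Apply vowel deletion: kurukhokaan → kurukhokan.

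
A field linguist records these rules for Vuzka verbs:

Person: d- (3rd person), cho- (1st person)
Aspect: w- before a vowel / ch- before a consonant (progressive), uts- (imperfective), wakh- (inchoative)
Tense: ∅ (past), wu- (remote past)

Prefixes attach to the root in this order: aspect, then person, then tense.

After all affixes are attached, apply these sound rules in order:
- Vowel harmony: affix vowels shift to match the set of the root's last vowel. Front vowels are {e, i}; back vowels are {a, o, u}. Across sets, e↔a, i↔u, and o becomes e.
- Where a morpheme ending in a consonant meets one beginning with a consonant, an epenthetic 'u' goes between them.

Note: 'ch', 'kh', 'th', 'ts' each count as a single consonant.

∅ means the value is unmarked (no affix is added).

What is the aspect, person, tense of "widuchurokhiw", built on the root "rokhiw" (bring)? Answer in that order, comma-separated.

progressive, 3rd person, remote past

Segment: wu-d-ch-rokhiw.
aspect: w/ch- → progressive.
person: d- → 3rd person.
tense: wu- → remote past.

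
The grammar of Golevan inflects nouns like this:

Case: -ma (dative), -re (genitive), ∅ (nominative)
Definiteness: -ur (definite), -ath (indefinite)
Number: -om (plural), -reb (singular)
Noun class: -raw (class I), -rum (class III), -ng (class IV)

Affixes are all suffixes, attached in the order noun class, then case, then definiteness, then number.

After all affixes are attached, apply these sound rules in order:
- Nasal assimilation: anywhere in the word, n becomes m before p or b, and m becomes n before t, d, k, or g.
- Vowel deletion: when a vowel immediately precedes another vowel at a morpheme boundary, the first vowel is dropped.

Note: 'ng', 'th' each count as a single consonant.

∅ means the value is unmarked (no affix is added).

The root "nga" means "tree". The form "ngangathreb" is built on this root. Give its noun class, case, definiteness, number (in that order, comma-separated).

class IV, nominative, indefinite, singular

Segment: nga-ng-ath-reb.
noun class: -ng → class IV.
case: ∅ → nominative.
definiteness: -ath → indefinite.
number: -reb → singular.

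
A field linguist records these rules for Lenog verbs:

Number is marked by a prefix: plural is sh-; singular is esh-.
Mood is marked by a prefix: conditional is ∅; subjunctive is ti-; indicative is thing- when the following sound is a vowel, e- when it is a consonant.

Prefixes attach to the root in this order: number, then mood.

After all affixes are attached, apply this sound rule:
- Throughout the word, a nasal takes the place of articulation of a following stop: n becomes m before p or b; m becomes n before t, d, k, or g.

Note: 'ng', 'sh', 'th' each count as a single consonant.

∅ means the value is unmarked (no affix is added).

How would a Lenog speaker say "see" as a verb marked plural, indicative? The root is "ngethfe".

Attach number plural sh- → shngethfe.
Attach mood indicative e- (before consonant 'sh') → eshngethfe.
Nasal assimilation: no change.

eshngethfe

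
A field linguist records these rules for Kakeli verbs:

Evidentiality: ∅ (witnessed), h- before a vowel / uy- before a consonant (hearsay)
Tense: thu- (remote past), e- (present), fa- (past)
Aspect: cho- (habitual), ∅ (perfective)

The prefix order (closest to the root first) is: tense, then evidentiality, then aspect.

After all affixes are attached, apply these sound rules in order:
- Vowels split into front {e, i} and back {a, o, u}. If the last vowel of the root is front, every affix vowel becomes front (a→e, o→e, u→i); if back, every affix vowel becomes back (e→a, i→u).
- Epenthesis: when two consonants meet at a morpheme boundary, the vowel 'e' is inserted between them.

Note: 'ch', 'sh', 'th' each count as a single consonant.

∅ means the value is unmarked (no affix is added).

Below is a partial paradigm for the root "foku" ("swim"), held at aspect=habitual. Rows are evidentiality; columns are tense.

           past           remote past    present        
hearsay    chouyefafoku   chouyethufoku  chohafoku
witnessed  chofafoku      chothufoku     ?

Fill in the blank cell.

Attach tense present e- → efoku.
evidentiality = witnessed: zero marking, form stays efoku.
Attach aspect habitual cho- → choefoku.
Apply vowel harmony: choefoku → choafoku.
Epenthesis: no change.

choafoku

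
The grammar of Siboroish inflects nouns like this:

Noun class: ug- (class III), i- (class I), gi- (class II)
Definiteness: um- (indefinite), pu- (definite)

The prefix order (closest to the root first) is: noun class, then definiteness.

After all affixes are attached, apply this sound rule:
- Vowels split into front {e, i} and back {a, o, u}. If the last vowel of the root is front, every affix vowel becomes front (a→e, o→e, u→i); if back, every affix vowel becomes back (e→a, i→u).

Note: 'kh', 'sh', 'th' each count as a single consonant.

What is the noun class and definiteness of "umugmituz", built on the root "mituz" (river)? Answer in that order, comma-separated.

Segment: um-ug-mituz.
noun class: ug- → class III.
definiteness: um- → indefinite.

class III, indefinite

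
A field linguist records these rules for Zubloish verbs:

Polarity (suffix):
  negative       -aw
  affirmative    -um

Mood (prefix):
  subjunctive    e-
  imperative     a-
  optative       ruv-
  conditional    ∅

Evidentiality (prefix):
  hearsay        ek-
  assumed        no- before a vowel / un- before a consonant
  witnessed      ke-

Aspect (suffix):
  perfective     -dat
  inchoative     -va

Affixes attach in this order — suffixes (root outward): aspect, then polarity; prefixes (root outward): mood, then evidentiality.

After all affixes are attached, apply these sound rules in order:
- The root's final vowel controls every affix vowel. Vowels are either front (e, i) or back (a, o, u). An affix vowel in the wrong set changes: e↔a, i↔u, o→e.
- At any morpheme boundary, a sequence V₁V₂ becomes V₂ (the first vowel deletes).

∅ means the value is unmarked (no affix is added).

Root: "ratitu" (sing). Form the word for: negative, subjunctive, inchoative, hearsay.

Attach aspect inchoative -va → ratituva.
Attach polarity negative -aw → ratituvaaw.
Attach mood subjunctive e- → eratituvaaw.
Attach evidentiality hearsay ek- → ekeratituvaaw.
Apply vowel harmony: ekeratituvaaw → akaratituvaaw.
Apply vowel deletion: akaratituvaaw → akaratituvaw.

akaratituvaw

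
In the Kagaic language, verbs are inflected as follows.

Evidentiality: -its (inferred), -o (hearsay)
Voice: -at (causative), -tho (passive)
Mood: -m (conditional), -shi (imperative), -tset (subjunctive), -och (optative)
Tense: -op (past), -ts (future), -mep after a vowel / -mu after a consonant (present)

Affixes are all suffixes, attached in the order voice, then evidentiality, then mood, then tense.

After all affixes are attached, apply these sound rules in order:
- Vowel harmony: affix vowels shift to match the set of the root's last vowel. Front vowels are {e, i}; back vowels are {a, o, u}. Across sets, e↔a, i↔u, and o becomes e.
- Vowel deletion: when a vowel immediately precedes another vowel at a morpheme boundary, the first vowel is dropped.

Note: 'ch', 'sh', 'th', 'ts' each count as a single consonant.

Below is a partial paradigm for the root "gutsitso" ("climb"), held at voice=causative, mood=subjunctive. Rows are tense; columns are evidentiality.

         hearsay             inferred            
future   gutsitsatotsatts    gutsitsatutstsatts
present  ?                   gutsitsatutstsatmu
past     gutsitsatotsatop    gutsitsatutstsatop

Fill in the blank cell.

gutsitsatotsatmu

Attach voice causative -at → gutsitsoat.
Attach evidentiality hearsay -o → gutsitsoato.
Attach mood subjunctive -tset → gutsitsoatotset.
Attach tense present -mu (after consonant 't') → gutsitsoatotsetmu.
Apply vowel harmony: gutsitsoatotsetmu → gutsitsoatotsatmu.
Apply vowel deletion: gutsitsoatotsatmu → gutsitsatotsatmu.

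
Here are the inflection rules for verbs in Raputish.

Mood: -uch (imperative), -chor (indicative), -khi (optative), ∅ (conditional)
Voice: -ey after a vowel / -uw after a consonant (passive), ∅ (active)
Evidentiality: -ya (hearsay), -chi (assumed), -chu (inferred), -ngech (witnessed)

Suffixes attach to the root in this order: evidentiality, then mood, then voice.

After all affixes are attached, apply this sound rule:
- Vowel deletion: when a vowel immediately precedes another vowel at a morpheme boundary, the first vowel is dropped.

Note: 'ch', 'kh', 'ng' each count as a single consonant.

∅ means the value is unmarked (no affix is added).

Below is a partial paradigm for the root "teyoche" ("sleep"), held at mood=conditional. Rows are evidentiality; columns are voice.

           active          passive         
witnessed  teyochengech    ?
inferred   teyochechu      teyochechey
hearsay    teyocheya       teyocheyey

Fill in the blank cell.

Attach evidentiality witnessed -ngech → teyochengech.
mood = conditional: zero marking, form stays teyochengech.
Attach voice passive -uw (after consonant 'ch') → teyochengechuw.
Vowel deletion: no change.

teyochengechuw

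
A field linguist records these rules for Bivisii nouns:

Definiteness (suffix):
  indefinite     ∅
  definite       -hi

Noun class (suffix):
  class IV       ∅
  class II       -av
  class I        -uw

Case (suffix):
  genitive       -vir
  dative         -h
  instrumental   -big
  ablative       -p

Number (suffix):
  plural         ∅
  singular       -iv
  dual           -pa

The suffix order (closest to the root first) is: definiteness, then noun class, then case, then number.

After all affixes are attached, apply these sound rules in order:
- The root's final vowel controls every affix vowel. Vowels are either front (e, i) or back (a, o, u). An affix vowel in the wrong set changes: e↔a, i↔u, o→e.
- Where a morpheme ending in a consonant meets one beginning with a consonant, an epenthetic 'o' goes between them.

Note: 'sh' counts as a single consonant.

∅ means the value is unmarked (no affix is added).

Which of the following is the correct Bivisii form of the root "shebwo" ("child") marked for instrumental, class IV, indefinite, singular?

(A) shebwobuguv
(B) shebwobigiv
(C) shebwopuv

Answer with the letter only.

definiteness = indefinite: zero marking, form stays shebwo.
noun class = class IV: zero marking, form stays shebwo.
Attach case instrumental -big → shebwobig.
Attach number singular -iv → shebwobigiv.
Apply vowel harmony: shebwobigiv → shebwobuguv.
Epenthesis: no change.
So the correct form is shebwobuguv, option (A).
(B) shebwobigiv is wrong: it fails to apply the sound rule(s).
(C) shebwopuv is wrong: it uses ablative instead of instrumental for case.

A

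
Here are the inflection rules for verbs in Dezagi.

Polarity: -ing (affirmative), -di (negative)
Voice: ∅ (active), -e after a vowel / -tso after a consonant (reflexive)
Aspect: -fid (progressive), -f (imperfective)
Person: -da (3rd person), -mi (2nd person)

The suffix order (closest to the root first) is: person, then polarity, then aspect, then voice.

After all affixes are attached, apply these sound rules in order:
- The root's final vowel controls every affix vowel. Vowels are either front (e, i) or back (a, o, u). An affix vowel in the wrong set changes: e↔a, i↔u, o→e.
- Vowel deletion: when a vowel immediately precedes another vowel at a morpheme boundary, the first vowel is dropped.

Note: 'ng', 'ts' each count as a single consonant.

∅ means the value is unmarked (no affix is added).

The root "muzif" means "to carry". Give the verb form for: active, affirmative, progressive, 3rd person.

muzifdingfid

Attach person 3rd person -da → muzifda.
Attach polarity affirmative -ing → muzifdaing.
Attach aspect progressive -fid → muzifdaingfid.
voice = active: zero marking, form stays muzifdaingfid.
Apply vowel harmony: muzifdaingfid → muzifdeingfid.
Apply vowel deletion: muzifdeingfid → muzifdingfid.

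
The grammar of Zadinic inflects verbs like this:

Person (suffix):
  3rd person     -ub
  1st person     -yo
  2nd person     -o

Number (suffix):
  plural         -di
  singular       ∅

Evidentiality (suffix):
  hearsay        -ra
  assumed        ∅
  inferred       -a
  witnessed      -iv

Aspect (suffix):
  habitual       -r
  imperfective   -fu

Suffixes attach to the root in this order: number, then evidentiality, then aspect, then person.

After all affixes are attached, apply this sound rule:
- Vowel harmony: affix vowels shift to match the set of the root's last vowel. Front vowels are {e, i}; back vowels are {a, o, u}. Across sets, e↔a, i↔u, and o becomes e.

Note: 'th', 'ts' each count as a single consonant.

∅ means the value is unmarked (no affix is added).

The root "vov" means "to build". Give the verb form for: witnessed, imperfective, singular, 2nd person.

vovuvfuo

number = singular: zero marking, form stays vov.
Attach evidentiality witnessed -iv → voviv.
Attach aspect imperfective -fu → vovivfu.
Attach person 2nd person -o → vovivfuo.
Apply vowel harmony: vovivfuo → vovuvfuo.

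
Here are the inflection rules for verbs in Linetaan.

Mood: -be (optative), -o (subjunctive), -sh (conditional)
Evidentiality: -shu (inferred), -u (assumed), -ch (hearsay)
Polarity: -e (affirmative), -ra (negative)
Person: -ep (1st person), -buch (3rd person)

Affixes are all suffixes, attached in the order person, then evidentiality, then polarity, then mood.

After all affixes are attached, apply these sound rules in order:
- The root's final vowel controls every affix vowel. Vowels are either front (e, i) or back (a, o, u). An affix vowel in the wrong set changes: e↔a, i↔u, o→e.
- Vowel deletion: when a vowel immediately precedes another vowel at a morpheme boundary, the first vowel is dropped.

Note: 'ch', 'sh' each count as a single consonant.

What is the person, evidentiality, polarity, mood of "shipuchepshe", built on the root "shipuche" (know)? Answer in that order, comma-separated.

1st person, inferred, affirmative, subjunctive

Segment: shipuche-ep-shu-e-o.
person: -ep → 1st person.
evidentiality: -shu → inferred.
polarity: -e → affirmative.
mood: -o → subjunctive.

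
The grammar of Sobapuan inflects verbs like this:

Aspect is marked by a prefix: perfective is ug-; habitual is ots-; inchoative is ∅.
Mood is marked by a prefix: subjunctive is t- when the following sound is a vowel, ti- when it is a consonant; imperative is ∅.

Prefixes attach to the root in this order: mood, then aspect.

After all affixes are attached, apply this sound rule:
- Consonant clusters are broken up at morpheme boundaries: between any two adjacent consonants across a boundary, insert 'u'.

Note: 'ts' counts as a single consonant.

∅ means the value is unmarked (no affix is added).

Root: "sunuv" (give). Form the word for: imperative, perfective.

mood = imperative: zero marking, form stays sunuv.
Attach aspect perfective ug- → ugsunuv.
Apply epenthesis: ugsunuv → ugusunuv.

ugusunuv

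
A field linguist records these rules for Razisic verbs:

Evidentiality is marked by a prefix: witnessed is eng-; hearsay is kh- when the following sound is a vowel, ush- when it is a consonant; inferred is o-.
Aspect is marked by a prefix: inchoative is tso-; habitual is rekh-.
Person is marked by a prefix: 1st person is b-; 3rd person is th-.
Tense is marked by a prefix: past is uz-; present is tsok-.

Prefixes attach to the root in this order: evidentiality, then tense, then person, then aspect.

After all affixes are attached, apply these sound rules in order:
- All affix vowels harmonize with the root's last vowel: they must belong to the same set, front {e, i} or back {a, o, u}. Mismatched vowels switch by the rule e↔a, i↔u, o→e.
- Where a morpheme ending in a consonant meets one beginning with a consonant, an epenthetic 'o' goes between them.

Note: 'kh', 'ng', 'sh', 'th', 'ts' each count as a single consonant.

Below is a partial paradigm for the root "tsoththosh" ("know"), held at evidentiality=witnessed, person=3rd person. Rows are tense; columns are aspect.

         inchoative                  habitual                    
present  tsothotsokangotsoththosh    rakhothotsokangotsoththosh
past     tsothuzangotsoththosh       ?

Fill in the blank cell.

rakhothuzangotsoththosh

Attach evidentiality witnessed eng- → engtsoththosh.
Attach tense past uz- → uzengtsoththosh.
Attach person 3rd person th- → thuzengtsoththosh.
Attach aspect habitual rekh- → rekhthuzengtsoththosh.
Apply vowel harmony: rekhthuzengtsoththosh → rakhthuzangtsoththosh.
Apply epenthesis: rakhthuzangtsoththosh → rakhothuzangotsoththosh.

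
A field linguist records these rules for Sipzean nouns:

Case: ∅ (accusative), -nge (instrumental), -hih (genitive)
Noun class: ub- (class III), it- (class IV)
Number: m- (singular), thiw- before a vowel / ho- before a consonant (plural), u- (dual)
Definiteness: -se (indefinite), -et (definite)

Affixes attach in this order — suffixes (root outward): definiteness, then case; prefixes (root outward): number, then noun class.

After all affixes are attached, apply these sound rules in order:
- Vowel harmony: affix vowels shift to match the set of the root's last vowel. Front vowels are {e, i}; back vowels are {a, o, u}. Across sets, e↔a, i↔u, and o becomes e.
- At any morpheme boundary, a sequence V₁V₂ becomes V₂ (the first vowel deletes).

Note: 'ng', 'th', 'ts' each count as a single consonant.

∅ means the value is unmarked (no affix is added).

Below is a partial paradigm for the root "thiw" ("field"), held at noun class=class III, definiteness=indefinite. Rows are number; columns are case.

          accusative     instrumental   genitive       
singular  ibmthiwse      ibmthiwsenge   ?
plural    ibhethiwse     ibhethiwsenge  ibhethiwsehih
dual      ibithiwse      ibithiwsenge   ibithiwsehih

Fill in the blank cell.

Attach number singular m- → mthiw.
Attach noun class class III ub- → ubmthiw.
Attach definiteness indefinite -se → ubmthiwse.
Attach case genitive -hih → ubmthiwsehih.
Apply vowel harmony: ubmthiwsehih → ibmthiwsehih.
Vowel deletion: no change.

ibmthiwsehih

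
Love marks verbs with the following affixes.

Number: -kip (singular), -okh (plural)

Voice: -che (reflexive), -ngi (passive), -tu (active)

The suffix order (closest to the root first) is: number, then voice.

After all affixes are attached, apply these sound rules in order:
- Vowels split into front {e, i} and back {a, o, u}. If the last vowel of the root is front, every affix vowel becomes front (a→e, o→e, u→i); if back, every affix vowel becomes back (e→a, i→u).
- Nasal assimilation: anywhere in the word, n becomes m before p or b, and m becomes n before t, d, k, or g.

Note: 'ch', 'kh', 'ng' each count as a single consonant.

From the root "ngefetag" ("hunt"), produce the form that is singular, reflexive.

Attach number singular -kip → ngefetagkip.
Attach voice reflexive -che → ngefetagkipche.
Apply vowel harmony: ngefetagkipche → ngefetagkupcha.
Nasal assimilation: no change.

ngefetagkupcha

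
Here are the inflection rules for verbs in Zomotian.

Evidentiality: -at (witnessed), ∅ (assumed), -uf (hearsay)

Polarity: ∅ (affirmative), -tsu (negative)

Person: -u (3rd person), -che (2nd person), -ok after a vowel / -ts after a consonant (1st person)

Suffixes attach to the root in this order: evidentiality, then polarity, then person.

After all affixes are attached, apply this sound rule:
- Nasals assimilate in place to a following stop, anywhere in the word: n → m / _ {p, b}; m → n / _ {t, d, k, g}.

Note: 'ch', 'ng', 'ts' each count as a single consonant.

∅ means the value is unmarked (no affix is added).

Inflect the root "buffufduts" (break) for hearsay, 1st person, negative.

buffufdutsuftsuok

Attach evidentiality hearsay -uf → buffufdutsuf.
Attach polarity negative -tsu → buffufdutsuftsu.
Attach person 1st person -ok (after vowel 'u') → buffufdutsuftsuok.
Nasal assimilation: no change.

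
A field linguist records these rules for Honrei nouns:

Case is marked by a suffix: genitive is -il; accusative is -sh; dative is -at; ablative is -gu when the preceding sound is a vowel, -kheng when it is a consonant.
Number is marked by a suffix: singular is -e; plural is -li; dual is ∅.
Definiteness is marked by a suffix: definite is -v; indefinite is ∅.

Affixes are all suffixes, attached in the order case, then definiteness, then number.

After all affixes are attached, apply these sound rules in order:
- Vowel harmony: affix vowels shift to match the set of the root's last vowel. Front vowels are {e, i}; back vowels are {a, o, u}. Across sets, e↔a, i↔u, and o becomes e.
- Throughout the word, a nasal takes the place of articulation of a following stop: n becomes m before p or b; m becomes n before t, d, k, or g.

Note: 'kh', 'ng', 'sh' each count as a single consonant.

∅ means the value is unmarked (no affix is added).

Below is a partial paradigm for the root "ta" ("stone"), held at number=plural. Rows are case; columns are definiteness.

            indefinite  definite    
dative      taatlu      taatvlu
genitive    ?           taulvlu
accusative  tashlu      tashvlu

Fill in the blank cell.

taullu

Attach case genitive -il → tail.
definiteness = indefinite: zero marking, form stays tail.
Attach number plural -li → tailli.
Apply vowel harmony: tailli → taullu.
Nasal assimilation: no change.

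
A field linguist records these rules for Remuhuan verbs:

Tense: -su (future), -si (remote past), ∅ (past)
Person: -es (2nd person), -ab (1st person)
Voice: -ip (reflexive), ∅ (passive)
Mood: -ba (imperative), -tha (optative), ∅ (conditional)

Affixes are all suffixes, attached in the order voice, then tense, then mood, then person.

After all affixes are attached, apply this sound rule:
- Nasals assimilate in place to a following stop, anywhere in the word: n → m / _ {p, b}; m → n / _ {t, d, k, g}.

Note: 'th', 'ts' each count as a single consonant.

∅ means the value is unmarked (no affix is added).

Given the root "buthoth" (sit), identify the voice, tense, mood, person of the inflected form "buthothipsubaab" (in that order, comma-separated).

reflexive, future, imperative, 1st person

Segment: buthoth-ip-su-ba-ab.
voice: -ip → reflexive.
tense: -su → future.
mood: -ba → imperative.
person: -ab → 1st person.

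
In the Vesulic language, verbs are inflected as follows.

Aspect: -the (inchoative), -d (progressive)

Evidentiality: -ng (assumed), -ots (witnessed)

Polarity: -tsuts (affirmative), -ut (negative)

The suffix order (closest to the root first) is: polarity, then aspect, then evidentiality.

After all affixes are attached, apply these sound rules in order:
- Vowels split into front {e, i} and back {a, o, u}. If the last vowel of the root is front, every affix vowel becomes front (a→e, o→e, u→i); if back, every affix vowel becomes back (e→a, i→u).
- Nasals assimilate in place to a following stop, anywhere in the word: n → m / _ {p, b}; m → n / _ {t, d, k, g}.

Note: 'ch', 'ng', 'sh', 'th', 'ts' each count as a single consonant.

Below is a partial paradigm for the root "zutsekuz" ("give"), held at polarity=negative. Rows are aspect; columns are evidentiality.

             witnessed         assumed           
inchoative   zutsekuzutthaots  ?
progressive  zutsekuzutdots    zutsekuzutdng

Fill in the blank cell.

Attach polarity negative -ut → zutsekuzut.
Attach aspect inchoative -the → zutsekuzutthe.
Attach evidentiality assumed -ng → zutsekuzuttheng.
Apply vowel harmony: zutsekuzuttheng → zutsekuzutthang.
Nasal assimilation: no change.

zutsekuzutthang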